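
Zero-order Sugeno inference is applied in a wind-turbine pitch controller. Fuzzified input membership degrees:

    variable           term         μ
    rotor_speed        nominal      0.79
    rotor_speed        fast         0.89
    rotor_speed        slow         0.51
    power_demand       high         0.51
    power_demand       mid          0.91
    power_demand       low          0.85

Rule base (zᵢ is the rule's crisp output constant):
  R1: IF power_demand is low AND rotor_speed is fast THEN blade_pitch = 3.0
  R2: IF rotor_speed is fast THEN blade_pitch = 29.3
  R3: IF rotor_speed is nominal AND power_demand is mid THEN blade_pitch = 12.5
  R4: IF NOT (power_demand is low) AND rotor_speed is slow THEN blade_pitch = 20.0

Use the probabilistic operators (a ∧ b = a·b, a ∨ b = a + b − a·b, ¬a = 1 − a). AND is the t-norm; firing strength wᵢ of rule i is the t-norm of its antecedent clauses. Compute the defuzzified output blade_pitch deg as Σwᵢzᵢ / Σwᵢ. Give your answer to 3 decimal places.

15.915

R1 (z=3.0): low=0.85, fast=0.89; AND[a·b] → w = 0.7565
R2 (z=29.3): fast=0.89 → w = 0.8900
R3 (z=12.5): nominal=0.79, mid=0.91; AND[a·b] → w = 0.7189
R4 (z=20.0): ¬low=1−0.85=0.15, slow=0.51; AND[a·b] → w = 0.0765
Weighted average = (0.7565·3.0 + 0.8900·29.3 + 0.7189·12.5 + 0.0765·20.0) / (0.7565 + 0.8900 + 0.7189 + 0.0765)
  = 38.8628 / 2.4419 = 15.915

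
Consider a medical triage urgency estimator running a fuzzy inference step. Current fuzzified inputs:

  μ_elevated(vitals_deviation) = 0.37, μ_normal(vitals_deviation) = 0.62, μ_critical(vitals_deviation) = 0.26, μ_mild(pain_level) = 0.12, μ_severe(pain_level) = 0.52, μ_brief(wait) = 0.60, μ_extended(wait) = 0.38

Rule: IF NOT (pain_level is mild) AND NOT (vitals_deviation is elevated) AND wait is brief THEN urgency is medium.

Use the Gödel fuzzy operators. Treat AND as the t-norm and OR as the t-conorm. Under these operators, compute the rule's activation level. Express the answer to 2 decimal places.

firing strength: ¬mild=1−0.12=0.88, ¬elevated=1−0.37=0.63, brief=0.60; AND[min(a, b)] → w = 0.60

0.60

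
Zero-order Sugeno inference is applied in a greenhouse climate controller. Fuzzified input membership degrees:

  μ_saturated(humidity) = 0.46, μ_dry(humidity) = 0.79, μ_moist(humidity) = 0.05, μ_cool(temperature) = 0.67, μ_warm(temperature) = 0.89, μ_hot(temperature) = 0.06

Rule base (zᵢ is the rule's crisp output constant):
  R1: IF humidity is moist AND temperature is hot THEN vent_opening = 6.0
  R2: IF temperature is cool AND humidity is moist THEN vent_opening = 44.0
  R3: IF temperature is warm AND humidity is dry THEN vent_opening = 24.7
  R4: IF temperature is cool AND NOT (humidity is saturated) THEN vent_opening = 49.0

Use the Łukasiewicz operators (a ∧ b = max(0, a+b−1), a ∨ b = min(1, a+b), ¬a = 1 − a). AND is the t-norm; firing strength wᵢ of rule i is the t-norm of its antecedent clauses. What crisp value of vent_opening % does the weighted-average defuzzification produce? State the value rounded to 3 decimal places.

30.434

R1 (z=6.0): moist=0.05, hot=0.06; AND[max(0, a+b−1)] → w = 0.00
R2 (z=44.0): cool=0.67, moist=0.05; AND[max(0, a+b−1)] → w = 0.00
R3 (z=24.7): warm=0.89, dry=0.79; AND[max(0, a+b−1)] → w = 0.68
R4 (z=49.0): cool=0.67, ¬saturated=1−0.46=0.54; AND[max(0, a+b−1)] → w = 0.21
Weighted average = (0.00·6.0 + 0.00·44.0 + 0.68·24.7 + 0.21·49.0) / (0.00 + 0.00 + 0.68 + 0.21)
  = 27.0860 / 0.8900 = 30.434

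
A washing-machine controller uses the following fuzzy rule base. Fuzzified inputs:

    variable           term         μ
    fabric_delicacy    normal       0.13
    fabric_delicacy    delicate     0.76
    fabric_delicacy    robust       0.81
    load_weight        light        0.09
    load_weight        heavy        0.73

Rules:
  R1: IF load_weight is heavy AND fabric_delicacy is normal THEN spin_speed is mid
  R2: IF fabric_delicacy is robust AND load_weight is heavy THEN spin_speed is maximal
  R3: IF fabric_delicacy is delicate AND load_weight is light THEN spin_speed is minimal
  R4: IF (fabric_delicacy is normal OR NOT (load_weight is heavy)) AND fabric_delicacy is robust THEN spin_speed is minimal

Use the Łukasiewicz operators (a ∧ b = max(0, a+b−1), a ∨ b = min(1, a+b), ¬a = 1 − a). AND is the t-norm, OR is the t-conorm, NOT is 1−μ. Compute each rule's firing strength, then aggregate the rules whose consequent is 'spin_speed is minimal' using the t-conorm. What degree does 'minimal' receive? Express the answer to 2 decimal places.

R1: heavy=0.73, normal=0.13; AND[max(0, a+b−1)] → w = 0.00
R2: robust=0.81, heavy=0.73; AND[max(0, a+b−1)] → w = 0.54
R3: delicate=0.76, light=0.09; AND[max(0, a+b−1)] → w = 0.00
R4: (normal=0.13 OR ¬heavy=1−0.73=0.27) = 0.40; AND[max(0, a+b−1)] with robust=0.81 → w = 0.21
Rules with consequent 'minimal': {R3, R4} → strengths 0.00, 0.21
Aggregate via t-conorm [min(1, a+b)]: 0.21

0.21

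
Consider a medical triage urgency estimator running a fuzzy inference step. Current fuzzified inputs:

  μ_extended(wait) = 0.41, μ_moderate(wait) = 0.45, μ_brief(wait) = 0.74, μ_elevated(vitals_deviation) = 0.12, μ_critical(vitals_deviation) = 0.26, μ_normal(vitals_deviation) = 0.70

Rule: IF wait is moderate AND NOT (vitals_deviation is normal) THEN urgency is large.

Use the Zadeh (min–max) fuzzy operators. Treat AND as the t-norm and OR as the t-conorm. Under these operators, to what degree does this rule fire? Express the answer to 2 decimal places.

firing strength: moderate=0.45, ¬normal=1−0.70=0.30; AND[min(a, b)] → w = 0.30

0.30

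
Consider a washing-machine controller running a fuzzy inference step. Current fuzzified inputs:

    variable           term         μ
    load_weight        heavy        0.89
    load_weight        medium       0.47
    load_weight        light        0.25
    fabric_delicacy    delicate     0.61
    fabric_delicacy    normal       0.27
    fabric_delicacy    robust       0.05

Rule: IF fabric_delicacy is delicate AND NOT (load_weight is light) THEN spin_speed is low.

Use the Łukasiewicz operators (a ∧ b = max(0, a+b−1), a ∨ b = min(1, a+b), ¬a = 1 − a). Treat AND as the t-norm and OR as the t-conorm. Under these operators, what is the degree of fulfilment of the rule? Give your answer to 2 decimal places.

firing strength: delicate=0.61, ¬light=1−0.25=0.75; AND[max(0, a+b−1)] → w = 0.36

0.36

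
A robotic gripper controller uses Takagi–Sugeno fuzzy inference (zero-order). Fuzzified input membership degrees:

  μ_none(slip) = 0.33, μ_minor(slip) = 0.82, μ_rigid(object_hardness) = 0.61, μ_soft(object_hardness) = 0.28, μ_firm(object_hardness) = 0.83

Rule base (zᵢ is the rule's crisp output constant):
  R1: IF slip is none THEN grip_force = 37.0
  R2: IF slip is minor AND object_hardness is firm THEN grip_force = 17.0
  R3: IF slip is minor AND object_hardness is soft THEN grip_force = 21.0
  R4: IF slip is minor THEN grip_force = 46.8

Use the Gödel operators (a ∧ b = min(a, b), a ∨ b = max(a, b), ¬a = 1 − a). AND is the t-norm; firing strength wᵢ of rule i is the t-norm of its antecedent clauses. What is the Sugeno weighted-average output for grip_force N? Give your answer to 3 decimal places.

31.292

R1 (z=37.0): none=0.33 → w = 0.33
R2 (z=17.0): minor=0.82, firm=0.83; AND[min(a, b)] → w = 0.82
R3 (z=21.0): minor=0.82, soft=0.28; AND[min(a, b)] → w = 0.28
R4 (z=46.8): minor=0.82 → w = 0.82
Weighted average = (0.33·37.0 + 0.82·17.0 + 0.28·21.0 + 0.82·46.8) / (0.33 + 0.82 + 0.28 + 0.82)
  = 70.4060 / 2.2500 = 31.292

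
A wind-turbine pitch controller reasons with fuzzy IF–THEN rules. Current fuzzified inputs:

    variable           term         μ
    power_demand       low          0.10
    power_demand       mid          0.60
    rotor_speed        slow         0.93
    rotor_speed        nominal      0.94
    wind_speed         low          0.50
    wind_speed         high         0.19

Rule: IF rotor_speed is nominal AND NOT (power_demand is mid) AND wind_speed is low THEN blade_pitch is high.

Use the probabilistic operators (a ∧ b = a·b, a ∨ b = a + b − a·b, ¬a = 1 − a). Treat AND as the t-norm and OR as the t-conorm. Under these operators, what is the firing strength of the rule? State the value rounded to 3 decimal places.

firing strength: nominal=0.94, ¬mid=1−0.60=0.40, low=0.50; AND[a·b] → w = 0.1880

0.188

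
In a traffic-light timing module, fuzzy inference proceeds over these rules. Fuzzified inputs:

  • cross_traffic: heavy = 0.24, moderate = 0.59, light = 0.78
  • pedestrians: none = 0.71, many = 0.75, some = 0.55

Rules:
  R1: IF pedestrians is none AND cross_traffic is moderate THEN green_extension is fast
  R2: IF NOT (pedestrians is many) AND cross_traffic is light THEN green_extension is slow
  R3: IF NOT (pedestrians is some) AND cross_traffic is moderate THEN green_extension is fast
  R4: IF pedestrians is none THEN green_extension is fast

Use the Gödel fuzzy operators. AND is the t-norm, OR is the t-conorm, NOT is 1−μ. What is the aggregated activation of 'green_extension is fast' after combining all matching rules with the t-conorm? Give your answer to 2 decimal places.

0.71

R1: none=0.71, moderate=0.59; AND[min(a, b)] → w = 0.59
R2: ¬many=1−0.75=0.25, light=0.78; AND[min(a, b)] → w = 0.25
R3: ¬some=1−0.55=0.45, moderate=0.59; AND[min(a, b)] → w = 0.45
R4: none=0.71 → w = 0.71
Rules with consequent 'fast': {R1, R3, R4} → strengths 0.59, 0.45, 0.71
Aggregate via t-conorm [max(a, b)]: 0.71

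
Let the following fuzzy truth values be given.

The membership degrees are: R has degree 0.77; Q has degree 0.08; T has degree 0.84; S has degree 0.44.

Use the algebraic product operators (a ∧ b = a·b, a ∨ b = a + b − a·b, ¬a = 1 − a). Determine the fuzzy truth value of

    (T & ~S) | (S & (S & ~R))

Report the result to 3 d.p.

~S = 1 − 0.4400 = 0.5600
T & ~S = a·b on (0.8400, 0.5600) = 0.4704
~R = 1 − 0.7700 = 0.2300
S & ~R = a·b on (0.4400, 0.2300) = 0.1012
S & (S & ~R) = a·b on (0.4400, 0.1012) = 0.0445
(T & ~S) | (S & (S & ~R)) = a + b − a·b on (0.4704, 0.0445) = 0.4940

0.494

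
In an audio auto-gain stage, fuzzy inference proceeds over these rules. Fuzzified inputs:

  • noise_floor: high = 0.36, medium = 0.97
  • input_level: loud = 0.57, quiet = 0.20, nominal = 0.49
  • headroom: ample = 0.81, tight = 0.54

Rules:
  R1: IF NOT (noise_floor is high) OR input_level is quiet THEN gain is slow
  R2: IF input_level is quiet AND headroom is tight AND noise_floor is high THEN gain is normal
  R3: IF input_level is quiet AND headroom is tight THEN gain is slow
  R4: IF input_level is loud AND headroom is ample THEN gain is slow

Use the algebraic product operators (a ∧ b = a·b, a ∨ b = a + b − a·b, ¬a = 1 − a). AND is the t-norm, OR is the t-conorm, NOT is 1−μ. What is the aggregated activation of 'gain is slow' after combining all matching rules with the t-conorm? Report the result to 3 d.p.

0.862

R1: ¬high=1−0.36=0.64, quiet=0.20; OR[a + b − a·b] → w = 0.7120
R2: quiet=0.20, tight=0.54, high=0.36; AND[a·b] → w = 0.0389
R3: quiet=0.20, tight=0.54; AND[a·b] → w = 0.1080
R4: loud=0.57, ample=0.81; AND[a·b] → w = 0.4617
Rules with consequent 'slow': {R1, R3, R4} → strengths 0.7120, 0.1080, 0.4617
Aggregate via t-conorm [a + b − a·b]: 0.8617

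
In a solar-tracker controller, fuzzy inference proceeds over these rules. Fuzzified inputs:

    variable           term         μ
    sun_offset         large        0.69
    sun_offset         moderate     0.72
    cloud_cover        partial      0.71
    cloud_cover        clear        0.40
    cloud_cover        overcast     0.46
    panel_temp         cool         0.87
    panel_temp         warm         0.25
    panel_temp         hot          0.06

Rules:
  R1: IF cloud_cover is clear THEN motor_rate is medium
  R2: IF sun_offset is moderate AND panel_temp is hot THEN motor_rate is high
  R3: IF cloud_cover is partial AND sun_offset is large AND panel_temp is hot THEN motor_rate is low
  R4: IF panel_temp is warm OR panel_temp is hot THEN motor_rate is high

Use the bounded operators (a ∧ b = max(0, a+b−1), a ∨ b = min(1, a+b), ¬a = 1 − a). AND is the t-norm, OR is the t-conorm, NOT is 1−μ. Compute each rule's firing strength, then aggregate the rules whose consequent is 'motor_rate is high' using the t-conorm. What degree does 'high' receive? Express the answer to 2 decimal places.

0.31

R1: clear=0.40 → w = 0.40
R2: moderate=0.72, hot=0.06; AND[max(0, a+b−1)] → w = 0.00
R3: partial=0.71, large=0.69, hot=0.06; AND[max(0, a+b−1)] → w = 0.00
R4: warm=0.25, hot=0.06; OR[min(1, a+b)] → w = 0.31
Rules with consequent 'high': {R2, R4} → strengths 0.00, 0.31
Aggregate via t-conorm [min(1, a+b)]: 0.31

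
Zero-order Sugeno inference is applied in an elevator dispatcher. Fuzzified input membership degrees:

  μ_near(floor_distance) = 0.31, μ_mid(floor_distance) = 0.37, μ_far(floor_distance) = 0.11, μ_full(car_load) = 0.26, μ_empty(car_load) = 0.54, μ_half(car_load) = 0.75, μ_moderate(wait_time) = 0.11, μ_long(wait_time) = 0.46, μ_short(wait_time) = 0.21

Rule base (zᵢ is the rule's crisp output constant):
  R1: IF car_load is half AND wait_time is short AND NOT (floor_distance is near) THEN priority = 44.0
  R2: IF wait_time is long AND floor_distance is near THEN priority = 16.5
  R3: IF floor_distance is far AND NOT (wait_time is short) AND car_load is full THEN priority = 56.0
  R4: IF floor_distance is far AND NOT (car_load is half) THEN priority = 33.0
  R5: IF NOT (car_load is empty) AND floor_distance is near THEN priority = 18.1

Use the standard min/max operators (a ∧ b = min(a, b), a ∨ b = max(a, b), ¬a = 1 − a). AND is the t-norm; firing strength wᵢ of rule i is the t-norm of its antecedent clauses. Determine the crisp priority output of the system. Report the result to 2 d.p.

28.34

R1 (z=44.0): half=0.75, short=0.21, ¬near=1−0.31=0.69; AND[min(a, b)] → w = 0.21
R2 (z=16.5): long=0.46, near=0.31; AND[min(a, b)] → w = 0.31
R3 (z=56.0): far=0.11, ¬short=1−0.21=0.79, full=0.26; AND[min(a, b)] → w = 0.11
R4 (z=33.0): far=0.11, ¬half=1−0.75=0.25; AND[min(a, b)] → w = 0.11
R5 (z=18.1): ¬empty=1−0.54=0.46, near=0.31; AND[min(a, b)] → w = 0.31
Weighted average = (0.21·44.0 + 0.31·16.5 + 0.11·56.0 + 0.11·33.0 + 0.31·18.1) / (0.21 + 0.31 + 0.11 + 0.11 + 0.31)
  = 29.7560 / 1.0500 = 28.34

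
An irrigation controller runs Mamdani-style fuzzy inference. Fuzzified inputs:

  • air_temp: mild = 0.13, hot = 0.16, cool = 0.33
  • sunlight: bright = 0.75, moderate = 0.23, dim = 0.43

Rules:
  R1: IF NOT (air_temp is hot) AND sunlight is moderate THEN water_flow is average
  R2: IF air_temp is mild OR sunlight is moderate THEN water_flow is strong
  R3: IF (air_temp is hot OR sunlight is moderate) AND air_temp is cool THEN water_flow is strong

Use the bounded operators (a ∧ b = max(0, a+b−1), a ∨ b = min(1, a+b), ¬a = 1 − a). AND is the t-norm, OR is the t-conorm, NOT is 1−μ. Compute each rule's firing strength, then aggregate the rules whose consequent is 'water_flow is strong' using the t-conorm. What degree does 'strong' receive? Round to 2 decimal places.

R1: ¬hot=1−0.16=0.84, moderate=0.23; AND[max(0, a+b−1)] → w = 0.07
R2: mild=0.13, moderate=0.23; OR[min(1, a+b)] → w = 0.36
R3: (hot=0.16 OR moderate=0.23) = 0.39; AND[max(0, a+b−1)] with cool=0.33 → w = 0.00
Rules with consequent 'strong': {R2, R3} → strengths 0.36, 0.00
Aggregate via t-conorm [min(1, a+b)]: 0.36

0.36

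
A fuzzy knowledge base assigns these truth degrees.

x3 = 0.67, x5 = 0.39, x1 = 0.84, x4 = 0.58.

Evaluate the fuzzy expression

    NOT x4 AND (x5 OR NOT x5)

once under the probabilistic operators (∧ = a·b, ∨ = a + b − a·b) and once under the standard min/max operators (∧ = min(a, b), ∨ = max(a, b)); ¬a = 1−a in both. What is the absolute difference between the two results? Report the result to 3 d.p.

Under probabilistic:
  NOT x4 = 1 − 0.5800 = 0.4200
  NOT x5 = 1 − 0.3900 = 0.6100
  x5 OR NOT x5 = a + b − a·b on (0.3900, 0.6100) = 0.7621
  NOT x4 AND (x5 OR NOT x5) = a·b on (0.4200, 0.7621) = 0.3201
  → value = 0.3201
Under standard min/max:
  NOT x4 = 1 − 0.58 = 0.42
  NOT x5 = 1 − 0.39 = 0.61
  x5 OR NOT x5 = max(a, b) on (0.39, 0.61) = 0.61
  NOT x4 AND (x5 OR NOT x5) = min(a, b) on (0.42, 0.61) = 0.42
  → value = 0.4200
|0.3201 − 0.4200| = 0.100

0.100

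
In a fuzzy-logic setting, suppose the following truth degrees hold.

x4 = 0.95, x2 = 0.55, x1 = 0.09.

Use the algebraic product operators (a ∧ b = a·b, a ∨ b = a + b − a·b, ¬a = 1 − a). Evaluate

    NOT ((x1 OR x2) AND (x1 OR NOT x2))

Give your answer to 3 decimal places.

0.705

x1 OR x2 = a + b − a·b on (0.0900, 0.5500) = 0.5905
NOT x2 = 1 − 0.5500 = 0.4500
x1 OR NOT x2 = a + b − a·b on (0.0900, 0.4500) = 0.4995
(x1 OR x2) AND (x1 OR NOT x2) = a·b on (0.5905, 0.4995) = 0.2950
NOT ((x1 OR x2) AND (x1 OR NOT x2)) = 1 − 0.2950 = 0.7050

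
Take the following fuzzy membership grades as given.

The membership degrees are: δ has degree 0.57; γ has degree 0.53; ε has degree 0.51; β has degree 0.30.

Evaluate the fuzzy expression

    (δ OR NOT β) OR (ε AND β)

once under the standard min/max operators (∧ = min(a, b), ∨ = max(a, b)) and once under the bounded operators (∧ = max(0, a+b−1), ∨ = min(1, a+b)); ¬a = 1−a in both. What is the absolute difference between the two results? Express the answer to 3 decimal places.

Under standard min/max:
  NOT β = 1 − 0.30 = 0.70
  δ OR NOT β = max(a, b) on (0.57, 0.70) = 0.70
  ε AND β = min(a, b) on (0.51, 0.30) = 0.30
  (δ OR NOT β) OR (ε AND β) = max(a, b) on (0.70, 0.30) = 0.70
  → value = 0.7000
Under bounded:
  NOT β = 1 − 0.30 = 0.70
  δ OR NOT β = min(1, a+b) on (0.57, 0.70) = 1.00
  ε AND β = max(0, a+b−1) on (0.51, 0.30) = 0.00
  (δ OR NOT β) OR (ε AND β) = min(1, a+b) on (1.00, 0.00) = 1.00
  → value = 1.0000
|0.7000 − 1.0000| = 0.300

0.300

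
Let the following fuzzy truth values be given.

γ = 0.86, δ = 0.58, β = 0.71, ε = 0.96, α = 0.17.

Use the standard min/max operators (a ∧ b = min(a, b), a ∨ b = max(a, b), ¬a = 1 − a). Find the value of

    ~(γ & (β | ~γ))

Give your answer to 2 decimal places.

0.29

~γ = 1 − 0.86 = 0.14
β | ~γ = max(a, b) on (0.71, 0.14) = 0.71
γ & (β | ~γ) = min(a, b) on (0.86, 0.71) = 0.71
~(γ & (β | ~γ)) = 1 − 0.71 = 0.29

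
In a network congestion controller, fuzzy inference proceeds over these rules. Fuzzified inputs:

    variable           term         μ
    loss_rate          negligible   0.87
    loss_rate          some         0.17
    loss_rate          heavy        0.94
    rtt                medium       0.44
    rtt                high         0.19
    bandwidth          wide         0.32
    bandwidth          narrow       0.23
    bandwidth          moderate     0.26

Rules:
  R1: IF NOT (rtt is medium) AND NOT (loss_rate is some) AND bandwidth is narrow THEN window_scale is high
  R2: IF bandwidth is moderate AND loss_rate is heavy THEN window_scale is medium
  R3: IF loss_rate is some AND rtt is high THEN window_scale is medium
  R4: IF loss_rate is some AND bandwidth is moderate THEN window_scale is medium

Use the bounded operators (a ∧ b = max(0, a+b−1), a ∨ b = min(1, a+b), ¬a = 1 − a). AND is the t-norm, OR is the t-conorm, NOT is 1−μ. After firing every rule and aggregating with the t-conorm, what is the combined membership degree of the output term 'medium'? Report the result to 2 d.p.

R1: ¬medium=1−0.44=0.56, ¬some=1−0.17=0.83, narrow=0.23; AND[max(0, a+b−1)] → w = 0.00
R2: moderate=0.26, heavy=0.94; AND[max(0, a+b−1)] → w = 0.20
R3: some=0.17, high=0.19; AND[max(0, a+b−1)] → w = 0.00
R4: some=0.17, moderate=0.26; AND[max(0, a+b−1)] → w = 0.00
Rules with consequent 'medium': {R2, R3, R4} → strengths 0.20, 0.00, 0.00
Aggregate via t-conorm [min(1, a+b)]: 0.20

0.20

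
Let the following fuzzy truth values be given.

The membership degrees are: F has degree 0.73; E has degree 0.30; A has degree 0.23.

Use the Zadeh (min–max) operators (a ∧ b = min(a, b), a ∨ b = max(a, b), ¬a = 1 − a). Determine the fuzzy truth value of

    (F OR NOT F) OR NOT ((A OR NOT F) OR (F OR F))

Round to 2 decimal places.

0.73

NOT F = 1 − 0.73 = 0.27
F OR NOT F = max(a, b) on (0.73, 0.27) = 0.73
NOT F = 1 − 0.73 = 0.27
A OR NOT F = max(a, b) on (0.23, 0.27) = 0.27
F OR F = max(a, b) on (0.73, 0.73) = 0.73
(A OR NOT F) OR (F OR F) = max(a, b) on (0.27, 0.73) = 0.73
NOT ((A OR NOT F) OR (F OR F)) = 1 − 0.73 = 0.27
(F OR NOT F) OR NOT ((A OR NOT F) OR (F OR F)) = max(a, b) on (0.73, 0.27) = 0.73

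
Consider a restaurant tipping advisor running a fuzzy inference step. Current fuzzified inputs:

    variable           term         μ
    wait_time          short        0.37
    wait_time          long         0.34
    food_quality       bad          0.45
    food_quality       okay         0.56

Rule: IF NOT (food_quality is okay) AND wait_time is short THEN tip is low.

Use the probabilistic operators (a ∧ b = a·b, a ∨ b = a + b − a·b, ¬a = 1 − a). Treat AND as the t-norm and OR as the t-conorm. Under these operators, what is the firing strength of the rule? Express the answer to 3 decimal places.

0.163

firing strength: ¬okay=1−0.56=0.44, short=0.37; AND[a·b] → w = 0.1628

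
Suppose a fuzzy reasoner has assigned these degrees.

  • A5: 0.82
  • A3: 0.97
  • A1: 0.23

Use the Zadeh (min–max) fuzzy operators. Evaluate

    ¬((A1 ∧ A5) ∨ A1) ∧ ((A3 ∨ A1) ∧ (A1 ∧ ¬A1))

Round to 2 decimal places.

0.23

A1 ∧ A5 = min(a, b) on (0.23, 0.82) = 0.23
(A1 ∧ A5) ∨ A1 = max(a, b) on (0.23, 0.23) = 0.23
¬((A1 ∧ A5) ∨ A1) = 1 − 0.23 = 0.77
A3 ∨ A1 = max(a, b) on (0.97, 0.23) = 0.97
¬A1 = 1 − 0.23 = 0.77
A1 ∧ ¬A1 = min(a, b) on (0.23, 0.77) = 0.23
(A3 ∨ A1) ∧ (A1 ∧ ¬A1) = min(a, b) on (0.97, 0.23) = 0.23
¬((A1 ∧ A5) ∨ A1) ∧ ((A3 ∨ A1) ∧ (A1 ∧ ¬A1)) = min(a, b) on (0.77, 0.23) = 0.23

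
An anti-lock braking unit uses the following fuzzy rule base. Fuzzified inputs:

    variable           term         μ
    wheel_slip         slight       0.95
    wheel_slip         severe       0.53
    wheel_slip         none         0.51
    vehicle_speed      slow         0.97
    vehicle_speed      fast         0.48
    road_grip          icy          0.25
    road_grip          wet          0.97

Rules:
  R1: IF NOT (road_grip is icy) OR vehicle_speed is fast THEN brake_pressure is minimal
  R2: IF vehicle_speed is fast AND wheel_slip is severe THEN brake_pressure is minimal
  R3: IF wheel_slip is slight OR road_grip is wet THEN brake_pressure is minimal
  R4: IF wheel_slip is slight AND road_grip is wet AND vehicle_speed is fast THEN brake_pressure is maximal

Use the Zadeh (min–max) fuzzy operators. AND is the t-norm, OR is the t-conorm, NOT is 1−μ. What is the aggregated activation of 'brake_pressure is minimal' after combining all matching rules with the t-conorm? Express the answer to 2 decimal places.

R1: ¬icy=1−0.25=0.75, fast=0.48; OR[max(a, b)] → w = 0.75
R2: fast=0.48, severe=0.53; AND[min(a, b)] → w = 0.48
R3: slight=0.95, wet=0.97; OR[max(a, b)] → w = 0.97
R4: slight=0.95, wet=0.97, fast=0.48; AND[min(a, b)] → w = 0.48
Rules with consequent 'minimal': {R1, R2, R3} → strengths 0.75, 0.48, 0.97
Aggregate via t-conorm [max(a, b)]: 0.97

0.97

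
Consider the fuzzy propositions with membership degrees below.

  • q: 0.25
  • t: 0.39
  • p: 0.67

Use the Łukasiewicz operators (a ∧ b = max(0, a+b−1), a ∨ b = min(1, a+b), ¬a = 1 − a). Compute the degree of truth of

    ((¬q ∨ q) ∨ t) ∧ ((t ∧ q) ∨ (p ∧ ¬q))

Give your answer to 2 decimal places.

0.42

¬q = 1 − 0.25 = 0.75
¬q ∨ q = min(1, a+b) on (0.75, 0.25) = 1.00
(¬q ∨ q) ∨ t = min(1, a+b) on (1.00, 0.39) = 1.00
t ∧ q = max(0, a+b−1) on (0.39, 0.25) = 0.00
¬q = 1 − 0.25 = 0.75
p ∧ ¬q = max(0, a+b−1) on (0.67, 0.75) = 0.42
(t ∧ q) ∨ (p ∧ ¬q) = min(1, a+b) on (0.00, 0.42) = 0.42
((¬q ∨ q) ∨ t) ∧ ((t ∧ q) ∨ (p ∧ ¬q)) = max(0, a+b−1) on (1.00, 0.42) = 0.42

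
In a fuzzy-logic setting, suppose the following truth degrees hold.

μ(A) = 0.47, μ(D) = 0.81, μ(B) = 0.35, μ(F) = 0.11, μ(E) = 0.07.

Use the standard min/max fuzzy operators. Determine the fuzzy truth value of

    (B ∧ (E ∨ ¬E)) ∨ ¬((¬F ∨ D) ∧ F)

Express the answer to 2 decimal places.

¬E = 1 − 0.07 = 0.93
E ∨ ¬E = max(a, b) on (0.07, 0.93) = 0.93
B ∧ (E ∨ ¬E) = min(a, b) on (0.35, 0.93) = 0.35
¬F = 1 − 0.11 = 0.89
¬F ∨ D = max(a, b) on (0.89, 0.81) = 0.89
(¬F ∨ D) ∧ F = min(a, b) on (0.89, 0.11) = 0.11
¬((¬F ∨ D) ∧ F) = 1 − 0.11 = 0.89
(B ∧ (E ∨ ¬E)) ∨ ¬((¬F ∨ D) ∧ F) = max(a, b) on (0.35, 0.89) = 0.89

0.89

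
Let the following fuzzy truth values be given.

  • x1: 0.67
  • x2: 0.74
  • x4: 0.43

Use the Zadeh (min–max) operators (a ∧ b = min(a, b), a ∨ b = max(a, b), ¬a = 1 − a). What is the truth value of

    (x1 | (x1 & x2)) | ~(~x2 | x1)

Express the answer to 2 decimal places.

0.67

x1 & x2 = min(a, b) on (0.67, 0.74) = 0.67
x1 | (x1 & x2) = max(a, b) on (0.67, 0.67) = 0.67
~x2 = 1 − 0.74 = 0.26
~x2 | x1 = max(a, b) on (0.26, 0.67) = 0.67
~(~x2 | x1) = 1 − 0.67 = 0.33
(x1 | (x1 & x2)) | ~(~x2 | x1) = max(a, b) on (0.67, 0.33) = 0.67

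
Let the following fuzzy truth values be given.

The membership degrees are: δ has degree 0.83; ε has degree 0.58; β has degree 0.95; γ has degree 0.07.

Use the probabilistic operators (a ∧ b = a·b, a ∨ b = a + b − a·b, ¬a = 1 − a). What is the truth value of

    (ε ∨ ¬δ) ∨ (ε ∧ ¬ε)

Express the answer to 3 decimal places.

¬δ = 1 − 0.8300 = 0.1700
ε ∨ ¬δ = a + b − a·b on (0.5800, 0.1700) = 0.6514
¬ε = 1 − 0.5800 = 0.4200
ε ∧ ¬ε = a·b on (0.5800, 0.4200) = 0.2436
(ε ∨ ¬δ) ∨ (ε ∧ ¬ε) = a + b − a·b on (0.6514, 0.2436) = 0.7363

0.736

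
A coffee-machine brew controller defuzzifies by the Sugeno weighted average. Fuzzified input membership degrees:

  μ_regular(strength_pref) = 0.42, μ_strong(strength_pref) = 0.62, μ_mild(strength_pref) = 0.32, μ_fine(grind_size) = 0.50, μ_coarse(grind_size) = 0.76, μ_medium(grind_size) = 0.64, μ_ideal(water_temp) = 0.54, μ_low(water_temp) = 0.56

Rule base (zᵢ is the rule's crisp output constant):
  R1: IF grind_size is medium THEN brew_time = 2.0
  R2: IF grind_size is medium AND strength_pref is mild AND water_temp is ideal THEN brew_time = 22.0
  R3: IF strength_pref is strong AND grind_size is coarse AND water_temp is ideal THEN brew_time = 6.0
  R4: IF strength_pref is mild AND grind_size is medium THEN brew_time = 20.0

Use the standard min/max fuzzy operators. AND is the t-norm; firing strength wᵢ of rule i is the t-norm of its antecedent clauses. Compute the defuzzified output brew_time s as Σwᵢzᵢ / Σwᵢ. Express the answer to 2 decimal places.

R1 (z=2.0): medium=0.64 → w = 0.64
R2 (z=22.0): medium=0.64, mild=0.32, ideal=0.54; AND[min(a, b)] → w = 0.32
R3 (z=6.0): strong=0.62, coarse=0.76, ideal=0.54; AND[min(a, b)] → w = 0.54
R4 (z=20.0): mild=0.32, medium=0.64; AND[min(a, b)] → w = 0.32
Weighted average = (0.64·2.0 + 0.32·22.0 + 0.54·6.0 + 0.32·20.0) / (0.64 + 0.32 + 0.54 + 0.32)
  = 17.9600 / 1.8200 = 9.87

9.87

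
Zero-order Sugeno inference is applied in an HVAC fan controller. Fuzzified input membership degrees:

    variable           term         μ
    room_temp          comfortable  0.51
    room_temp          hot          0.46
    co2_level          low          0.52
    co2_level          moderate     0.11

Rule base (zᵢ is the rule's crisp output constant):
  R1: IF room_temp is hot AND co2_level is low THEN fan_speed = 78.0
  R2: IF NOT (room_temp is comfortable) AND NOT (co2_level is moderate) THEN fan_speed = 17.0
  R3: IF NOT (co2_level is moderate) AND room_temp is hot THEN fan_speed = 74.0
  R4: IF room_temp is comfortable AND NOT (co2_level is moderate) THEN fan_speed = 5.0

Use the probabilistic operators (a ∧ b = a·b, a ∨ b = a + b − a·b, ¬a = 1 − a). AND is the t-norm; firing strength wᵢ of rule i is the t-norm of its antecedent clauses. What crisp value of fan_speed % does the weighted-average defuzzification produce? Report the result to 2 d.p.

R1 (z=78.0): hot=0.46, low=0.52; AND[a·b] → w = 0.2392
R2 (z=17.0): ¬comfortable=1−0.51=0.49, ¬moderate=1−0.11=0.89; AND[a·b] → w = 0.4361
R3 (z=74.0): ¬moderate=1−0.11=0.89, hot=0.46; AND[a·b] → w = 0.4094
R4 (z=5.0): comfortable=0.51, ¬moderate=1−0.11=0.89; AND[a·b] → w = 0.4539
Weighted average = (0.2392·78.0 + 0.4361·17.0 + 0.4094·74.0 + 0.4539·5.0) / (0.2392 + 0.4361 + 0.4094 + 0.4539)
  = 58.6364 / 1.5386 = 38.11

38.11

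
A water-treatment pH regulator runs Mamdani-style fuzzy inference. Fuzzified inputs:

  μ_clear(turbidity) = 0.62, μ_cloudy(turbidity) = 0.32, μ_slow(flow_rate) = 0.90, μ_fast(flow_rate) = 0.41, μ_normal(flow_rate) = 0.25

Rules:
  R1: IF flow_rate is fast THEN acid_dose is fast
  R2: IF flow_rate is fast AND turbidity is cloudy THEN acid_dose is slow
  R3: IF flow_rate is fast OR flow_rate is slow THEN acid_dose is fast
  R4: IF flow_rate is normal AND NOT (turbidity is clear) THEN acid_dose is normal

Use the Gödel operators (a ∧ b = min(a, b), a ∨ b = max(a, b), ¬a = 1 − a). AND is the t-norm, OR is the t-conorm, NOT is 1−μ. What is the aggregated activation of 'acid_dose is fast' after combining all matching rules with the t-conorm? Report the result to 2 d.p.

0.90

R1: fast=0.41 → w = 0.41
R2: fast=0.41, cloudy=0.32; AND[min(a, b)] → w = 0.32
R3: fast=0.41, slow=0.90; OR[max(a, b)] → w = 0.90
R4: normal=0.25, ¬clear=1−0.62=0.38; AND[min(a, b)] → w = 0.25
Rules with consequent 'fast': {R1, R3} → strengths 0.41, 0.90
Aggregate via t-conorm [max(a, b)]: 0.90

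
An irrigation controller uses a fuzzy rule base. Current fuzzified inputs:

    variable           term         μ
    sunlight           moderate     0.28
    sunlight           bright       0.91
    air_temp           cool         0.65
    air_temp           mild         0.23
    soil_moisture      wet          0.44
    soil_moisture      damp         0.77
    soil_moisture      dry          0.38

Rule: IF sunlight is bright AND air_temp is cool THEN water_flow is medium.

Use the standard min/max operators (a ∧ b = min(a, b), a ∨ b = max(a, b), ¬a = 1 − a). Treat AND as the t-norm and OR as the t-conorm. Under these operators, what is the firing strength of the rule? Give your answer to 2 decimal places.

0.65

firing strength: bright=0.91, cool=0.65; AND[min(a, b)] → w = 0.65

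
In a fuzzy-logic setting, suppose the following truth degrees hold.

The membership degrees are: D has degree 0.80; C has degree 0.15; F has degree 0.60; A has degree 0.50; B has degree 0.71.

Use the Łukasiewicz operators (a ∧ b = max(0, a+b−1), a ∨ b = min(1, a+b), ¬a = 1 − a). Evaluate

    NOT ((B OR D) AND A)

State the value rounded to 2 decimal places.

B OR D = min(1, a+b) on (0.71, 0.80) = 1.00
(B OR D) AND A = max(0, a+b−1) on (1.00, 0.50) = 0.50
NOT ((B OR D) AND A) = 1 − 0.50 = 0.50

0.50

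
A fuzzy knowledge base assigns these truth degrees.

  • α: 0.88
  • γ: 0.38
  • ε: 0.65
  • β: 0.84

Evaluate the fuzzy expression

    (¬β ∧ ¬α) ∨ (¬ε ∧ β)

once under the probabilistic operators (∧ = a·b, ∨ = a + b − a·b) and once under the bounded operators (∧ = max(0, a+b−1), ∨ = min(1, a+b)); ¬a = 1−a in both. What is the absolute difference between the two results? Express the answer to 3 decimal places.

Under probabilistic:
  ¬β = 1 − 0.8400 = 0.1600
  ¬α = 1 − 0.8800 = 0.1200
  ¬β ∧ ¬α = a·b on (0.1600, 0.1200) = 0.0192
  ¬ε = 1 − 0.6500 = 0.3500
  ¬ε ∧ β = a·b on (0.3500, 0.8400) = 0.2940
  (¬β ∧ ¬α) ∨ (¬ε ∧ β) = a + b − a·b on (0.0192, 0.2940) = 0.3076
  → value = 0.3076
Under bounded:
  ¬β = 1 − 0.84 = 0.16
  ¬α = 1 − 0.88 = 0.12
  ¬β ∧ ¬α = max(0, a+b−1) on (0.16, 0.12) = 0.00
  ¬ε = 1 − 0.65 = 0.35
  ¬ε ∧ β = max(0, a+b−1) on (0.35, 0.84) = 0.19
  (¬β ∧ ¬α) ∨ (¬ε ∧ β) = min(1, a+b) on (0.00, 0.19) = 0.19
  → value = 0.1900
|0.3076 − 0.1900| = 0.118

0.118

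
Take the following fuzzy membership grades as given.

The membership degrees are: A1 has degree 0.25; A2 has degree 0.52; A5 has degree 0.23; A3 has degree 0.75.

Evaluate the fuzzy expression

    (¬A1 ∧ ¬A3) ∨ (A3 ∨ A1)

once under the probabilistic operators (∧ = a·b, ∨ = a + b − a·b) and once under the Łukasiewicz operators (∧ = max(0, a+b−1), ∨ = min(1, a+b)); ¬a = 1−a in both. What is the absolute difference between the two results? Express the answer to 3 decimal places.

0.152

Under probabilistic:
  ¬A1 = 1 − 0.2500 = 0.7500
  ¬A3 = 1 − 0.7500 = 0.2500
  ¬A1 ∧ ¬A3 = a·b on (0.7500, 0.2500) = 0.1875
  A3 ∨ A1 = a + b − a·b on (0.7500, 0.2500) = 0.8125
  (¬A1 ∧ ¬A3) ∨ (A3 ∨ A1) = a + b − a·b on (0.1875, 0.8125) = 0.8477
  → value = 0.8477
Under Łukasiewicz:
  ¬A1 = 1 − 0.25 = 0.75
  ¬A3 = 1 − 0.75 = 0.25
  ¬A1 ∧ ¬A3 = max(0, a+b−1) on (0.75, 0.25) = 0.00
  A3 ∨ A1 = min(1, a+b) on (0.75, 0.25) = 1.00
  (¬A1 ∧ ¬A3) ∨ (A3 ∨ A1) = min(1, a+b) on (0.00, 1.00) = 1.00
  → value = 1.0000
|0.8477 − 1.0000| = 0.152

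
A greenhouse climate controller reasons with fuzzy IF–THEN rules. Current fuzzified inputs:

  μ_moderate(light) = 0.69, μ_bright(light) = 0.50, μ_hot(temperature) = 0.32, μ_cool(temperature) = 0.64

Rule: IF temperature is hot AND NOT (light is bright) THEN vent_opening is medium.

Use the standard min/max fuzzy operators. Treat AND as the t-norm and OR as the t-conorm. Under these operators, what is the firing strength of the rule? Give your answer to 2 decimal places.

firing strength: hot=0.32, ¬bright=1−0.50=0.50; AND[min(a, b)] → w = 0.32

0.32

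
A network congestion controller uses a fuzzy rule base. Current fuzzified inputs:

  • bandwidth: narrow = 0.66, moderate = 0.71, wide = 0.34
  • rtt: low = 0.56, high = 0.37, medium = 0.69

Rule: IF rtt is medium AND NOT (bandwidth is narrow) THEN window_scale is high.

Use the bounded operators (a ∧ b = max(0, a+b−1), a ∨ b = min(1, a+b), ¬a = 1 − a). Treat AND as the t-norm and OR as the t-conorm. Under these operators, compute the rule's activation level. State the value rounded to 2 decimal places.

firing strength: medium=0.69, ¬narrow=1−0.66=0.34; AND[max(0, a+b−1)] → w = 0.03

0.03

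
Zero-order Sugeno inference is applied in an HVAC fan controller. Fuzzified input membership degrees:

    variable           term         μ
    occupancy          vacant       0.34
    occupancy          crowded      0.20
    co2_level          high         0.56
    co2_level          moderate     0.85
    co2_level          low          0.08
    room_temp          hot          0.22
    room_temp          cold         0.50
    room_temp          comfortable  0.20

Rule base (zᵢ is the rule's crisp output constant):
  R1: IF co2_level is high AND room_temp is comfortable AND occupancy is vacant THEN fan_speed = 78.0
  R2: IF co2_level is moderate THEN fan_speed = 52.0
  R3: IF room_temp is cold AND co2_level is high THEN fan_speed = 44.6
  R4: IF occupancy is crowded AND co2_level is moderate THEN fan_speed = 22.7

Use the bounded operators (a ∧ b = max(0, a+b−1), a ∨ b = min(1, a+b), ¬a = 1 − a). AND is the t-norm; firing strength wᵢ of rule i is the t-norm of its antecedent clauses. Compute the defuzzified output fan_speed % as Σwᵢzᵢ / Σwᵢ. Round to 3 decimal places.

50.011

R1 (z=78.0): high=0.56, comfortable=0.20, vacant=0.34; AND[max(0, a+b−1)] → w = 0.00
R2 (z=52.0): moderate=0.85 → w = 0.85
R3 (z=44.6): cold=0.50, high=0.56; AND[max(0, a+b−1)] → w = 0.06
R4 (z=22.7): crowded=0.20, moderate=0.85; AND[max(0, a+b−1)] → w = 0.05
Weighted average = (0.00·78.0 + 0.85·52.0 + 0.06·44.6 + 0.05·22.7) / (0.00 + 0.85 + 0.06 + 0.05)
  = 48.0110 / 0.9600 = 50.011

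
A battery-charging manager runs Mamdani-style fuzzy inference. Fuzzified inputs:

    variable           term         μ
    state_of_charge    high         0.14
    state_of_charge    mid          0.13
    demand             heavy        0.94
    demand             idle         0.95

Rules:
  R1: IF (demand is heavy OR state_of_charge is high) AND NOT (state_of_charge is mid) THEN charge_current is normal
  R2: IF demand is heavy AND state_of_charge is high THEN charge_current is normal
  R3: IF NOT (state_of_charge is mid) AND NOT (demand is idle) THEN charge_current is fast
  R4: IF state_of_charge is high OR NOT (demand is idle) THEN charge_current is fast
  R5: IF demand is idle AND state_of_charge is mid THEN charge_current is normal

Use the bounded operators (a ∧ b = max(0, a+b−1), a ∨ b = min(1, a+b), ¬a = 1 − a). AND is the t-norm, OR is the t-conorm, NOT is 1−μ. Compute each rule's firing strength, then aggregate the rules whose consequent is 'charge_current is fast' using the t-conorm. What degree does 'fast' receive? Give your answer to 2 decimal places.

R1: (heavy=0.94 OR high=0.14) = 1.00; AND[max(0, a+b−1)] with ¬mid=1−0.13=0.87 → w = 0.87
R2: heavy=0.94, high=0.14; AND[max(0, a+b−1)] → w = 0.08
R3: ¬mid=1−0.13=0.87, ¬idle=1−0.95=0.05; AND[max(0, a+b−1)] → w = 0.00
R4: high=0.14, ¬idle=1−0.95=0.05; OR[min(1, a+b)] → w = 0.19
R5: idle=0.95, mid=0.13; AND[max(0, a+b−1)] → w = 0.08
Rules with consequent 'fast': {R3, R4} → strengths 0.00, 0.19
Aggregate via t-conorm [min(1, a+b)]: 0.19

0.19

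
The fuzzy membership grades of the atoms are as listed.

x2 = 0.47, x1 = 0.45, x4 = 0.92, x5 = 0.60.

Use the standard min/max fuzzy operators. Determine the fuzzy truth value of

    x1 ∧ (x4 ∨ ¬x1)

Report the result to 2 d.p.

¬x1 = 1 − 0.45 = 0.55
x4 ∨ ¬x1 = max(a, b) on (0.92, 0.55) = 0.92
x1 ∧ (x4 ∨ ¬x1) = min(a, b) on (0.45, 0.92) = 0.45

0.45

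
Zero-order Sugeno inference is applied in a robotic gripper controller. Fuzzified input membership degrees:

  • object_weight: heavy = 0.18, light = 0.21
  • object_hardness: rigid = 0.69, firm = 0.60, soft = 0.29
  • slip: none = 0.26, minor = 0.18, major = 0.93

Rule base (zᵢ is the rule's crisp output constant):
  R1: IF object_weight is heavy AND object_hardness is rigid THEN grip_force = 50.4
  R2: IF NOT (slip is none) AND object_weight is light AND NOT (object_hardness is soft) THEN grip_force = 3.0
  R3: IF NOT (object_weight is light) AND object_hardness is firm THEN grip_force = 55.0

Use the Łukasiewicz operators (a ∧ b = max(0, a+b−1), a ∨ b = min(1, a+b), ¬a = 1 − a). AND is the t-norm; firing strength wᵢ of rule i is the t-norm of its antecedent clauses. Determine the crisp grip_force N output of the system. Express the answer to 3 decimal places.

R1 (z=50.4): heavy=0.18, rigid=0.69; AND[max(0, a+b−1)] → w = 0.00
R2 (z=3.0): ¬none=1−0.26=0.74, light=0.21, ¬soft=1−0.29=0.71; AND[max(0, a+b−1)] → w = 0.00
R3 (z=55.0): ¬light=1−0.21=0.79, firm=0.60; AND[max(0, a+b−1)] → w = 0.39
Weighted average = (0.00·50.4 + 0.00·3.0 + 0.39·55.0) / (0.00 + 0.00 + 0.39)
  = 21.4500 / 0.3900 = 55.000

55.000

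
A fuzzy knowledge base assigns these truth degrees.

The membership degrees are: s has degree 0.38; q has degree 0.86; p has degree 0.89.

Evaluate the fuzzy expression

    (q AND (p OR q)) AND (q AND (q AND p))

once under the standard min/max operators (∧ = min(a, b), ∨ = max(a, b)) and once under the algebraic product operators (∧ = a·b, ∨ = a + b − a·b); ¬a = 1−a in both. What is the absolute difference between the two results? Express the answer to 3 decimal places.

Under standard min/max:
  p OR q = max(a, b) on (0.89, 0.86) = 0.89
  q AND (p OR q) = min(a, b) on (0.86, 0.89) = 0.86
  q AND p = min(a, b) on (0.86, 0.89) = 0.86
  q AND (q AND p) = min(a, b) on (0.86, 0.86) = 0.86
  (q AND (p OR q)) AND (q AND (q AND p)) = min(a, b) on (0.86, 0.86) = 0.86
  → value = 0.8600
Under algebraic product:
  p OR q = a + b − a·b on (0.8900, 0.8600) = 0.9846
  q AND (p OR q) = a·b on (0.8600, 0.9846) = 0.8468
  q AND p = a·b on (0.8600, 0.8900) = 0.7654
  q AND (q AND p) = a·b on (0.8600, 0.7654) = 0.6582
  (q AND (p OR q)) AND (q AND (q AND p)) = a·b on (0.8468, 0.6582) = 0.5574
  → value = 0.5574
|0.8600 − 0.5574| = 0.303

0.303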